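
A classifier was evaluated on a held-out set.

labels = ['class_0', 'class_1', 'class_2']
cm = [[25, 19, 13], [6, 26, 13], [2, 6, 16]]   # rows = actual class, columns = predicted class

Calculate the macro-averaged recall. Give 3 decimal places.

0.561

Per-class recall (TP/(TP+FN)):
  class_0: TP=25, FN=19+13=32 → 25/57 = 0.4386
  class_1: TP=26, FN=6+13=19 → 26/45 = 0.5778
  class_2: TP=16, FN=2+6=8 → 16/24 = 0.6667
Macro-recall = mean = (0.4386 + 0.5778 + 0.6667) / 3 = 0.561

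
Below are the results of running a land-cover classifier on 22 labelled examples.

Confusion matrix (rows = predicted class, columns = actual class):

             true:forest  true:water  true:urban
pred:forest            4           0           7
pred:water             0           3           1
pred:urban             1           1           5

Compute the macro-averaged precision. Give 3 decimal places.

Per-class precision (TP/(TP+FP)):
  forest: TP=4, FP=0+7=7 → 4/11 = 0.3636
  water: TP=3, FP=0+1=1 → 3/4 = 0.7500
  urban: TP=5, FP=1+1=2 → 5/7 = 0.7143
Macro-precision = mean = (0.3636 + 0.7500 + 0.7143) / 3 = 0.609

0.609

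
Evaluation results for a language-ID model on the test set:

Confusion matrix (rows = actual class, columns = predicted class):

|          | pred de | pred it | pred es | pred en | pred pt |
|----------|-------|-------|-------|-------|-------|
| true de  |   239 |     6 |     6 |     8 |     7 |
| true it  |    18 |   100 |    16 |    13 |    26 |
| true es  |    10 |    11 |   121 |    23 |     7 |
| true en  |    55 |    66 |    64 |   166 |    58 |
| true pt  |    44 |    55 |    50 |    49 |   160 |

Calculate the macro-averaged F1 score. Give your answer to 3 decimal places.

Per-class F1 score (2·TP/(2·TP+FP+FN)):
  de: TP=239, FP=18+10+55+44=127, FN=6+6+8+7=27 → 478/632 = 0.7563
  it: TP=100, FP=6+11+66+55=138, FN=18+16+13+26=73 → 200/411 = 0.4866
  es: TP=121, FP=6+16+64+50=136, FN=10+11+23+7=51 → 242/429 = 0.5641
  en: TP=166, FP=8+13+23+49=93, FN=55+66+64+58=243 → 332/668 = 0.4970
  pt: TP=160, FP=7+26+7+58=98, FN=44+55+50+49=198 → 320/616 = 0.5195
Macro-F1 score = mean = (0.7563 + 0.4866 + 0.5641 + 0.4970 + 0.5195) / 5 = 0.565

0.565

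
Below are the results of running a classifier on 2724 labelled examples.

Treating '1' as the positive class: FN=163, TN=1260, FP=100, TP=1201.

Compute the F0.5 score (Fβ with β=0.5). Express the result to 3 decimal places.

0.914

Fβ = (1+β²)·TP / ((1+β²)·TP + β²·FN + FP), with β²=1/4
= 1.25·1201 / (1.25·1201 + 0.25·163 + 100) = 0.914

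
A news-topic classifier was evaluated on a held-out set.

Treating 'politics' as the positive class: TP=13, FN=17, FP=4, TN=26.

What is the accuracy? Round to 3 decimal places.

0.650

Accuracy = (TP+TN)/N = (13+26)/60 = 0.650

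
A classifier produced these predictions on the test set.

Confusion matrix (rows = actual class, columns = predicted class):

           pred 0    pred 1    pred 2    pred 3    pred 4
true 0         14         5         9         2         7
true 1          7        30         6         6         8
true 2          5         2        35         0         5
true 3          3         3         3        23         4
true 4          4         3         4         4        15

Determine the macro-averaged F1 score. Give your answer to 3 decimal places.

0.551

Per-class F1 score (2·TP/(2·TP+FP+FN)):
  0: TP=14, FP=7+5+3+4=19, FN=5+9+2+7=23 → 28/70 = 0.4000
  1: TP=30, FP=5+2+3+3=13, FN=7+6+6+8=27 → 60/100 = 0.6000
  2: TP=35, FP=9+6+3+4=22, FN=5+2+0+5=12 → 70/104 = 0.6731
  3: TP=23, FP=2+6+0+4=12, FN=3+3+3+4=13 → 46/71 = 0.6479
  4: TP=15, FP=7+8+5+4=24, FN=4+3+4+4=15 → 30/69 = 0.4348
Macro-F1 score = mean = (0.4000 + 0.6000 + 0.6731 + 0.6479 + 0.4348) / 5 = 0.551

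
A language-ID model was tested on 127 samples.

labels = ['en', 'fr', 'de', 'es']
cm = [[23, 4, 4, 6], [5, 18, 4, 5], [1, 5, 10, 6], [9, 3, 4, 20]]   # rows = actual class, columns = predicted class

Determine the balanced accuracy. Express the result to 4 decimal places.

0.5486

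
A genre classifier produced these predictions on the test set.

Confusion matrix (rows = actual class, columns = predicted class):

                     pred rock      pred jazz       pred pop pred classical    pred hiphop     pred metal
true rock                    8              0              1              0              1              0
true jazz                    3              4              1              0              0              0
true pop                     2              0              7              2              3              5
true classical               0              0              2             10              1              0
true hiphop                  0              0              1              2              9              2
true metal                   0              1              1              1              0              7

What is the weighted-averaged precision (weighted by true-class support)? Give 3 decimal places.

0.614

Per-class precision (TP/(TP+FP)):
  rock: TP=8, FP=3+2+0+0+0=5 → 8/13 = 0.6154
  jazz: TP=4, FP=0+0+0+0+1=1 → 4/5 = 0.8000
  pop: TP=7, FP=1+1+2+1+1=6 → 7/13 = 0.5385
  classical: TP=10, FP=0+0+2+2+1=5 → 10/15 = 0.6667
  hiphop: TP=9, FP=1+0+3+1+0=5 → 9/14 = 0.6429
  metal: TP=7, FP=0+0+5+0+2=7 → 7/14 = 0.5000
Weighted-precision = Σ (supportᵢ/N)·precisionᵢ with N=74: (10/74)·0.6154 + (8/74)·0.8000 + (19/74)·0.5385 + (13/74)·0.6667 + (14/74)·0.6429 + (10/74)·0.5000 = 0.614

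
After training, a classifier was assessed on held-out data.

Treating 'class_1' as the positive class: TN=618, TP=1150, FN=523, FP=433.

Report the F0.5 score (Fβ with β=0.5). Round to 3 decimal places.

Fβ = (1+β²)·TP / ((1+β²)·TP + β²·FN + FP), with β²=1/4
= 1.25·1150 / (1.25·1150 + 0.25·523 + 433) = 0.718

0.718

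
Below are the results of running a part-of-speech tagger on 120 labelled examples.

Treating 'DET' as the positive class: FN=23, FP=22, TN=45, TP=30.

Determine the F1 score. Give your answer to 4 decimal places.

Precision = TP/(TP+FP) = 30/52 = 0.5769
Recall = TP/(TP+FN) = 30/53 = 0.5660
F1 = 2·TP/(2·TP+FP+FN) = 60/105 = 0.5714

0.5714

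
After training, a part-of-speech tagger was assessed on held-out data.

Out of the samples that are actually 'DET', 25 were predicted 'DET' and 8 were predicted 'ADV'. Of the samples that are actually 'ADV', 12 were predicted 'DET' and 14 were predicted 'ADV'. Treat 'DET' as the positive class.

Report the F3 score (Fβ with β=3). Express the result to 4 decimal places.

Fβ = (1+β²)·TP / ((1+β²)·TP + β²·FN + FP), with β²=9
= 10·25 / (10·25 + 9·8 + 12) = 0.7485

0.7485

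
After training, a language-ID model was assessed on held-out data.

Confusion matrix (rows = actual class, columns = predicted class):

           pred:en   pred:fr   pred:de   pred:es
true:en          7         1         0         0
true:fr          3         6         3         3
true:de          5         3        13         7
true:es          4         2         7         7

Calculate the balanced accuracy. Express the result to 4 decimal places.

0.5223

Balanced accuracy = mean of per-class recall.
  en: recall = 7/8 = 0.87500
  fr: recall = 6/15 = 0.40000
  de: recall = 13/28 = 0.46429
  es: recall = 7/20 = 0.35000
Mean = (0.87500 + 0.40000 + 0.46429 + 0.35000) / 4 = 0.5223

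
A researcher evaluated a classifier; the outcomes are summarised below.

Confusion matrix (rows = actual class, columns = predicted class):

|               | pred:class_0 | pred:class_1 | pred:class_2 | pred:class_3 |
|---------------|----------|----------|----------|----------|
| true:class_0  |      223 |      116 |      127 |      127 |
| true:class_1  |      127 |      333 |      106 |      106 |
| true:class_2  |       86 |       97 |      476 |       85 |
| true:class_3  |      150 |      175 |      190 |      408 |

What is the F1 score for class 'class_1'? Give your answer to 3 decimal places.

0.478

Take TP from the diagonal, FP from the rest of the 'class_1' prediction marginal, FN from the rest of the 'class_1' actual marginal.
F1 score = 2·TP/(2·TP+FP+FN).
class_1: TP=333, FP=116+97+175=388, FN=127+106+106=339 → 666/1393 = 0.4781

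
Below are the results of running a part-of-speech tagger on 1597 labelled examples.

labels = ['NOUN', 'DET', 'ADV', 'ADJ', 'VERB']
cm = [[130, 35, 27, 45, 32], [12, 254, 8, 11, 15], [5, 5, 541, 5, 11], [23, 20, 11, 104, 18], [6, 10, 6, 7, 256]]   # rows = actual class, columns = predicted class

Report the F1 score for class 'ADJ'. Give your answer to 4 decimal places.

0.5977

Take TP from the diagonal, FP from the rest of the 'ADJ' prediction marginal, FN from the rest of the 'ADJ' actual marginal.
F1 score = 2·TP/(2·TP+FP+FN).
ADJ: TP=104, FP=45+11+5+7=68, FN=23+20+11+18=72 → 208/348 = 0.59770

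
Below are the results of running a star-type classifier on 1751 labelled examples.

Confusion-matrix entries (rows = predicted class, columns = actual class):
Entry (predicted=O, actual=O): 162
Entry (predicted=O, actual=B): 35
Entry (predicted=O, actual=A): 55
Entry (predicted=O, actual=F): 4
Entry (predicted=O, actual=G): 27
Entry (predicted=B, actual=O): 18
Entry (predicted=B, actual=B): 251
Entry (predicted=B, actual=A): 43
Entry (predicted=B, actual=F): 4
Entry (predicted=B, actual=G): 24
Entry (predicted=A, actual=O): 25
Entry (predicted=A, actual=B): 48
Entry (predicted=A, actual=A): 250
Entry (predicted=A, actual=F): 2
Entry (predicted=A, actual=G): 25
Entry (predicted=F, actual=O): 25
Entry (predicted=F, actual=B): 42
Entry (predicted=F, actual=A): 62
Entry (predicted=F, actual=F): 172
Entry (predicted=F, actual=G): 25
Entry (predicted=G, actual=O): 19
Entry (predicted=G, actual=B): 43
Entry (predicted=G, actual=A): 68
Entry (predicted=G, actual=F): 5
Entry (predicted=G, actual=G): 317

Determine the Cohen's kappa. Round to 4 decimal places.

Observed agreement pₒ = trace/N = 1152/1751 = 0.65791
Expected agreement pₑ = Σ (rowᵢ·colᵢ)/N² = (249·283 + 419·340 + 478·350 + 187·326 + 418·452)/1751² = 0.20552
κ = (pₒ − pₑ)/(1 − pₑ) = (0.65791 − 0.20552)/(1 − 0.20552) = 0.5694

0.5694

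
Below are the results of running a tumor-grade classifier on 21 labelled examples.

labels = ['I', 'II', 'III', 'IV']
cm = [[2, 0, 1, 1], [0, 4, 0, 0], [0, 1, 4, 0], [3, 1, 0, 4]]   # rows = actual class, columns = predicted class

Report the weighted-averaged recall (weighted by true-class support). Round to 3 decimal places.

0.667

Per-class recall (TP/(TP+FN)):
  I: TP=2, FN=0+1+1=2 → 2/4 = 0.5000
  II: TP=4, FN=0+0+0=0 → 4/4 = 1.0000
  III: TP=4, FN=0+1+0=1 → 4/5 = 0.8000
  IV: TP=4, FN=3+1+0=4 → 4/8 = 0.5000
Weighted-recall = Σ (supportᵢ/N)·recallᵢ with N=21: (4/21)·0.5000 + (4/21)·1.0000 + (5/21)·0.8000 + (8/21)·0.5000 = 0.667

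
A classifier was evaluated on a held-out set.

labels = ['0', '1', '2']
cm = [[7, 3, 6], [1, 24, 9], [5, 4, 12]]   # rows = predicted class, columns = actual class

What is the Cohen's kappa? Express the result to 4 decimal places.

0.3811

Observed agreement pₒ = trace/N = 43/71 = 0.60563
Expected agreement pₑ = Σ (rowᵢ·colᵢ)/N² = (13·16 + 31·34 + 27·21)/71² = 0.36282
κ = (pₒ − pₑ)/(1 − pₑ) = (0.60563 − 0.36282)/(1 − 0.36282) = 0.3811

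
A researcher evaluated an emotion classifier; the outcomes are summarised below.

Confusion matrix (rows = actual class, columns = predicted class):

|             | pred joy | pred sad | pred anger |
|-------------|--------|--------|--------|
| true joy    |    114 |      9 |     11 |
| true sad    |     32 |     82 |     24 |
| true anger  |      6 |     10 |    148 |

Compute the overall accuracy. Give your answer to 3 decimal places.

0.789

Accuracy = trace / total = (114+82+148=344) / 436 = 344/436 = 0.789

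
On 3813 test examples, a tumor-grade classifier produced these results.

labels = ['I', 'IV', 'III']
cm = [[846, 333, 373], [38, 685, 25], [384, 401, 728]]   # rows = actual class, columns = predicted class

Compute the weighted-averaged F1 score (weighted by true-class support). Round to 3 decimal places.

0.587

Per-class F1 score (2·TP/(2·TP+FP+FN)):
  I: TP=846, FP=38+384=422, FN=333+373=706 → 1692/2820 = 0.6000
  IV: TP=685, FP=333+401=734, FN=38+25=63 → 1370/2167 = 0.6322
  III: TP=728, FP=373+25=398, FN=384+401=785 → 1456/2639 = 0.5517
Weighted-F1 score = Σ (supportᵢ/N)·F1 scoreᵢ with N=3813: (1552/3813)·0.6000 + (748/3813)·0.6322 + (1513/3813)·0.5517 = 0.587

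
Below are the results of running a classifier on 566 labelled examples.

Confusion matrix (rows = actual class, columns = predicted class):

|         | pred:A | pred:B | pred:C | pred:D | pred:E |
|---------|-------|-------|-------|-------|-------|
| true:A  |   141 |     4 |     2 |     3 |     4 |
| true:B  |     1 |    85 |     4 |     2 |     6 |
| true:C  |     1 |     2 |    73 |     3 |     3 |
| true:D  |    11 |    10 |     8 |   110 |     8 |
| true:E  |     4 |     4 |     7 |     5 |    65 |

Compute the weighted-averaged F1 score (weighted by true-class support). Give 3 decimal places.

Per-class F1 score (2·TP/(2·TP+FP+FN)):
  A: TP=141, FP=1+1+11+4=17, FN=4+2+3+4=13 → 282/312 = 0.9038
  B: TP=85, FP=4+2+10+4=20, FN=1+4+2+6=13 → 170/203 = 0.8374
  C: TP=73, FP=2+4+8+7=21, FN=1+2+3+3=9 → 146/176 = 0.8295
  D: TP=110, FP=3+2+3+5=13, FN=11+10+8+8=37 → 220/270 = 0.8148
  E: TP=65, FP=4+6+3+8=21, FN=4+4+7+5=20 → 130/171 = 0.7602
Weighted-F1 score = Σ (supportᵢ/N)·F1 scoreᵢ with N=566: (154/566)·0.9038 + (98/566)·0.8374 + (82/566)·0.8295 + (147/566)·0.8148 + (85/566)·0.7602 = 0.837

0.837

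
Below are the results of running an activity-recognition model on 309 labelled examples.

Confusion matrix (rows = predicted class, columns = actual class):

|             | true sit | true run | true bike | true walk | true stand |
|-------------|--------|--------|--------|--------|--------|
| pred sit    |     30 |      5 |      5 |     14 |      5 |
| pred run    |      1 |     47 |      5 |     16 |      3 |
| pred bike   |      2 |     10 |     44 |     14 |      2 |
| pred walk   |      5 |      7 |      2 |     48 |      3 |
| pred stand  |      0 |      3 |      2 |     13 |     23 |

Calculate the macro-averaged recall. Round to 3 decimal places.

Per-class recall (TP/(TP+FN)):
  sit: TP=30, FN=1+2+5+0=8 → 30/38 = 0.7895
  run: TP=47, FN=5+10+7+3=25 → 47/72 = 0.6528
  bike: TP=44, FN=5+5+2+2=14 → 44/58 = 0.7586
  walk: TP=48, FN=14+16+14+13=57 → 48/105 = 0.4571
  stand: TP=23, FN=5+3+2+3=13 → 23/36 = 0.6389
Macro-recall = mean = (0.7895 + 0.6528 + 0.7586 + 0.4571 + 0.6389) / 5 = 0.659

0.659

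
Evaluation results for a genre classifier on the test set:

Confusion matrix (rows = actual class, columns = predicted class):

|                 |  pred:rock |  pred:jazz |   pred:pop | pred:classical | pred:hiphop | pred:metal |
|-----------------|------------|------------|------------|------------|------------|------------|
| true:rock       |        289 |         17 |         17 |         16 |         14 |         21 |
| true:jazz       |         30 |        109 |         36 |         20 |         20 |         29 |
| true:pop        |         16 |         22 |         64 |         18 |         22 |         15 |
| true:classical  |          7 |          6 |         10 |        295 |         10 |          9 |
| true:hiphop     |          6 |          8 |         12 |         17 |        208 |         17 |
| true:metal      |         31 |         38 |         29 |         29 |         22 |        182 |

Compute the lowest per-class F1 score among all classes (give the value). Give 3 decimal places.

Per-class F1 score (2·TP/(2·TP+FP+FN)):
  rock: TP=289, FP=30+16+7+6+31=90, FN=17+17+16+14+21=85 → 578/753 = 0.7676
  jazz: TP=109, FP=17+22+6+8+38=91, FN=30+36+20+20+29=135 → 218/444 = 0.4910
  pop: TP=64, FP=17+36+10+12+29=104, FN=16+22+18+22+15=93 → 128/325 = 0.3938
  classical: TP=295, FP=16+20+18+17+29=100, FN=7+6+10+10+9=42 → 590/732 = 0.8060
  hiphop: TP=208, FP=14+20+22+10+22=88, FN=6+8+12+17+17=60 → 416/564 = 0.7376
  metal: TP=182, FP=21+29+15+9+17=91, FN=31+38+29+29+22=149 → 364/604 = 0.6026
Lowest is class 'pop' with F1 score = 0.394.

0.394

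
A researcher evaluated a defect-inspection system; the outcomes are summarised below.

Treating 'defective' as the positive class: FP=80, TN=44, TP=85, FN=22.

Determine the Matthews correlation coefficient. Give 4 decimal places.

MCC = (TP·TN − FP·FN) / √((TP+FP)(TP+FN)(TN+FP)(TN+FN))
Numerator = 85·44 − 80·22 = 1980
Denominator = √(165·107·124·66) = √144488520 = 12020.3378
MCC = 1980 / 12020.3378 = 0.1647

0.1647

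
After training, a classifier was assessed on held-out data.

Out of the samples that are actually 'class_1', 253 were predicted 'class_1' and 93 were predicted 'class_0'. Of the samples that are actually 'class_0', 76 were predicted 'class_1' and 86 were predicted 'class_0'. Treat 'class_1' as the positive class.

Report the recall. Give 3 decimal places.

Recall = TP/(TP+FN) = 253/(253+93) = 253/346 = 0.731

0.731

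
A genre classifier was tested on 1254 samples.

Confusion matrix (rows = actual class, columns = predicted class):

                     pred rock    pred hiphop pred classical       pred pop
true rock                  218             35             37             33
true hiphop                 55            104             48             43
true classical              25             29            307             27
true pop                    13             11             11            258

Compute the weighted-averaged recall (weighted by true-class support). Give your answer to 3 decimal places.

0.707

Per-class recall (TP/(TP+FN)):
  rock: TP=218, FN=35+37+33=105 → 218/323 = 0.6749
  hiphop: TP=104, FN=55+48+43=146 → 104/250 = 0.4160
  classical: TP=307, FN=25+29+27=81 → 307/388 = 0.7912
  pop: TP=258, FN=13+11+11=35 → 258/293 = 0.8805
Weighted-recall = Σ (supportᵢ/N)·recallᵢ with N=1254: (323/1254)·0.6749 + (250/1254)·0.4160 + (388/1254)·0.7912 + (293/1254)·0.8805 = 0.707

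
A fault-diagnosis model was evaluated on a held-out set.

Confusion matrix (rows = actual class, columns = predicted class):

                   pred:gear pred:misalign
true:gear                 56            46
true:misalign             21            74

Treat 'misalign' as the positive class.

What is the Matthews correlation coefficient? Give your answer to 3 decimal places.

MCC = (TP·TN − FP·FN) / √((TP+FP)(TP+FN)(TN+FP)(TN+FN))
Numerator = 74·56 − 46·21 = 3178
Denominator = √(120·95·102·77) = √89535600 = 9462.3253
MCC = 3178 / 9462.3253 = 0.336

0.336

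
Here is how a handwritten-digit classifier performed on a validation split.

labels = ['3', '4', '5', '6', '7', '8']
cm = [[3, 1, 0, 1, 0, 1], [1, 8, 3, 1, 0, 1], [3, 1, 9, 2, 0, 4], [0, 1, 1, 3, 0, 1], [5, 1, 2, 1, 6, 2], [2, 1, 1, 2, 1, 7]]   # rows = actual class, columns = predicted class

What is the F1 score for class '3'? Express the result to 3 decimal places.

0.300

Treat '3' as positive and all other classes as negative.
F1 score = 2·TP/(2·TP+FP+FN).
3: TP=3, FP=1+3+0+5+2=11, FN=1+0+1+0+1=3 → 6/20 = 0.3000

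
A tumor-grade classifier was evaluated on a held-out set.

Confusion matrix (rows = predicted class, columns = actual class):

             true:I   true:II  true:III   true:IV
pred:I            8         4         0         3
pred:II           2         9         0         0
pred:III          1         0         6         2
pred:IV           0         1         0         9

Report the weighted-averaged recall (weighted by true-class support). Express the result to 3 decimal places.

0.711

Per-class recall (TP/(TP+FN)):
  I: TP=8, FN=2+1+0=3 → 8/11 = 0.7273
  II: TP=9, FN=4+0+1=5 → 9/14 = 0.6429
  III: TP=6, FN=0+0+0=0 → 6/6 = 1.0000
  IV: TP=9, FN=3+0+2=5 → 9/14 = 0.6429
Weighted-recall = Σ (supportᵢ/N)·recallᵢ with N=45: (11/45)·0.7273 + (14/45)·0.6429 + (6/45)·1.0000 + (14/45)·0.6429 = 0.711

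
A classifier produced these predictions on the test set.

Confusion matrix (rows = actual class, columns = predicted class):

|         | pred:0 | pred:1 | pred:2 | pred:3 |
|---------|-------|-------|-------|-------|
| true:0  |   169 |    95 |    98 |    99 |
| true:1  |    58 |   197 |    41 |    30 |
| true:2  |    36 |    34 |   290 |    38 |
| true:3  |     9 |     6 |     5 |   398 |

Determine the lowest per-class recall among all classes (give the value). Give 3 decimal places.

Per-class recall (TP/(TP+FN)):
  0: TP=169, FN=95+98+99=292 → 169/461 = 0.3666
  1: TP=197, FN=58+41+30=129 → 197/326 = 0.6043
  2: TP=290, FN=36+34+38=108 → 290/398 = 0.7286
  3: TP=398, FN=9+6+5=20 → 398/418 = 0.9522
Lowest is class '0' with recall = 0.367.

0.367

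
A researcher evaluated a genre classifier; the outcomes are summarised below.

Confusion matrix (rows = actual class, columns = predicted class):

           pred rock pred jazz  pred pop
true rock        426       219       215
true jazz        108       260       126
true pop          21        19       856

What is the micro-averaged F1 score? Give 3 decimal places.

Micro-averaging pools counts across classes: ΣTP=1542, ΣFP=708, ΣFN=708.
Micro-F1 score = 2·TP/(2·TP+FP+FN) on pooled counts = 0.685 (equals overall accuracy in single-label multiclass).

0.685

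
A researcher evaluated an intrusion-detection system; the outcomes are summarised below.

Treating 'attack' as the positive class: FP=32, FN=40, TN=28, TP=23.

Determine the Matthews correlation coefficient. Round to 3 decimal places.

-0.169

MCC = (TP·TN − FP·FN) / √((TP+FP)(TP+FN)(TN+FP)(TN+FN))
Numerator = 23·28 − 32·40 = -636
Denominator = √(55·63·60·68) = √14137200 = 3759.9468
MCC = -636 / 3759.9468 = -0.169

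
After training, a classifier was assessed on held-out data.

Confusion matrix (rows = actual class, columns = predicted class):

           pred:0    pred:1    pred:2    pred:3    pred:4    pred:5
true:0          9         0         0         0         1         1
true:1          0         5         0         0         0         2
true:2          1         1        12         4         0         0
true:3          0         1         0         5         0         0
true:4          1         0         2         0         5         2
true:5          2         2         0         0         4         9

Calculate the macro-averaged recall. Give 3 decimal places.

0.677

Per-class recall (TP/(TP+FN)):
  0: TP=9, FN=0+0+0+1+1=2 → 9/11 = 0.8182
  1: TP=5, FN=0+0+0+0+2=2 → 5/7 = 0.7143
  2: TP=12, FN=1+1+4+0+0=6 → 12/18 = 0.6667
  3: TP=5, FN=0+1+0+0+0=1 → 5/6 = 0.8333
  4: TP=5, FN=1+0+2+0+2=5 → 5/10 = 0.5000
  5: TP=9, FN=2+2+0+0+4=8 → 9/17 = 0.5294
Macro-recall = mean = (0.8182 + 0.7143 + 0.6667 + 0.8333 + 0.5000 + 0.5294) / 6 = 0.677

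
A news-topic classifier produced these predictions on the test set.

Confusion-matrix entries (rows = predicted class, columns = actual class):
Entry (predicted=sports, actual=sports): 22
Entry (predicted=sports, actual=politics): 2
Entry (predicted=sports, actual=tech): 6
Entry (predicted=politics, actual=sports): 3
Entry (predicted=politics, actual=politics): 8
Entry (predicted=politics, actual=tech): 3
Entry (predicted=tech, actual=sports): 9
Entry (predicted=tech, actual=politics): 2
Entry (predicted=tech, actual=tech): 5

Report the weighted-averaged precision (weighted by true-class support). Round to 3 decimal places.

Per-class precision (TP/(TP+FP)):
  sports: TP=22, FP=2+6=8 → 22/30 = 0.7333
  politics: TP=8, FP=3+3=6 → 8/14 = 0.5714
  tech: TP=5, FP=9+2=11 → 5/16 = 0.3125
Weighted-precision = Σ (supportᵢ/N)·precisionᵢ with N=60: (34/60)·0.7333 + (12/60)·0.5714 + (14/60)·0.3125 = 0.603

0.603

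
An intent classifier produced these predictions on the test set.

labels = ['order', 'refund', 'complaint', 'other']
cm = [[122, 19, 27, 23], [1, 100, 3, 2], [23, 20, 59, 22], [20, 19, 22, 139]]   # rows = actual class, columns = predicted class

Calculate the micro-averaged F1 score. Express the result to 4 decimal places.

0.6763

Micro-averaging pools counts across classes: ΣTP=420, ΣFP=201, ΣFN=201.
Micro-F1 score = 2·TP/(2·TP+FP+FN) on pooled counts = 0.6763 (equals overall accuracy in single-label multiclass).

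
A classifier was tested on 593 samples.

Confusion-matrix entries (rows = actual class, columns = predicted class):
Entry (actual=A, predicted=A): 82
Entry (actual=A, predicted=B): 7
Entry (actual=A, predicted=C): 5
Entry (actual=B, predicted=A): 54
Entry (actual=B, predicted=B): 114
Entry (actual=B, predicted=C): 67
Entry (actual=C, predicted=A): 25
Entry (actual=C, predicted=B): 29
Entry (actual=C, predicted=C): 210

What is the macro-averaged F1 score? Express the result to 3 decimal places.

Per-class F1 score (2·TP/(2·TP+FP+FN)):
  A: TP=82, FP=54+25=79, FN=7+5=12 → 164/255 = 0.6431
  B: TP=114, FP=7+29=36, FN=54+67=121 → 228/385 = 0.5922
  C: TP=210, FP=5+67=72, FN=25+29=54 → 420/546 = 0.7692
Macro-F1 score = mean = (0.6431 + 0.5922 + 0.7692) / 3 = 0.668

0.668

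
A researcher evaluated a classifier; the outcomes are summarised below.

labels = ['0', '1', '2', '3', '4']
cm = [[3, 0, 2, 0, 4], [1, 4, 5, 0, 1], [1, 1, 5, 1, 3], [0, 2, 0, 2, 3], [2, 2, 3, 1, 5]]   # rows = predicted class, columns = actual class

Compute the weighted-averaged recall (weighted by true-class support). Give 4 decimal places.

Per-class recall (TP/(TP+FN)):
  0: TP=3, FN=1+1+0+2=4 → 3/7 = 0.42857
  1: TP=4, FN=0+1+2+2=5 → 4/9 = 0.44444
  2: TP=5, FN=2+5+0+3=10 → 5/15 = 0.33333
  3: TP=2, FN=0+0+1+1=2 → 2/4 = 0.50000
  4: TP=5, FN=4+1+3+3=11 → 5/16 = 0.31250
Weighted-recall = Σ (supportᵢ/N)·recallᵢ with N=51: (7/51)·0.42857 + (9/51)·0.44444 + (15/51)·0.33333 + (4/51)·0.50000 + (16/51)·0.31250 = 0.3725

0.3725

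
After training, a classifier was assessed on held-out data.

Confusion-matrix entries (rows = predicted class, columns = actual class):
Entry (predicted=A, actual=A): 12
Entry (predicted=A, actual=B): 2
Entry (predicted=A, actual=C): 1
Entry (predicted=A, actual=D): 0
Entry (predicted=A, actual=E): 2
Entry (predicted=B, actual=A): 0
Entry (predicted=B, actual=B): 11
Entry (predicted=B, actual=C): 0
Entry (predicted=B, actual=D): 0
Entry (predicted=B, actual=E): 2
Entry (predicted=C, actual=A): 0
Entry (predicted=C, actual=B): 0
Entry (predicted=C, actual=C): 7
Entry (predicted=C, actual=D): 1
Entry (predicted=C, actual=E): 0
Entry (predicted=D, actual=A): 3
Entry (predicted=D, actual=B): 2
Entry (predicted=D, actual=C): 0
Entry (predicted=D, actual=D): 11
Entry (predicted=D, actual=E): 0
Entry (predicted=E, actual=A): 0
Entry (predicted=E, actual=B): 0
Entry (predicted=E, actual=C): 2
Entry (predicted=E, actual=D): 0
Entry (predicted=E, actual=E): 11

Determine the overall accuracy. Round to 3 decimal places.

0.776

Accuracy = trace / total = (12+11+7+11+11=52) / 67 = 52/67 = 0.776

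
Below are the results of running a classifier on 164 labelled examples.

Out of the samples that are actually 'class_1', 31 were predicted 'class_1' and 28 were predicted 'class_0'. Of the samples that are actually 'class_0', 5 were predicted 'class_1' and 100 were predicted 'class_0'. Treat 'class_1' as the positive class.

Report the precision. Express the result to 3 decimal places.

Precision = TP/(TP+FP) = 31/(31+5) = 31/36 = 0.861

0.861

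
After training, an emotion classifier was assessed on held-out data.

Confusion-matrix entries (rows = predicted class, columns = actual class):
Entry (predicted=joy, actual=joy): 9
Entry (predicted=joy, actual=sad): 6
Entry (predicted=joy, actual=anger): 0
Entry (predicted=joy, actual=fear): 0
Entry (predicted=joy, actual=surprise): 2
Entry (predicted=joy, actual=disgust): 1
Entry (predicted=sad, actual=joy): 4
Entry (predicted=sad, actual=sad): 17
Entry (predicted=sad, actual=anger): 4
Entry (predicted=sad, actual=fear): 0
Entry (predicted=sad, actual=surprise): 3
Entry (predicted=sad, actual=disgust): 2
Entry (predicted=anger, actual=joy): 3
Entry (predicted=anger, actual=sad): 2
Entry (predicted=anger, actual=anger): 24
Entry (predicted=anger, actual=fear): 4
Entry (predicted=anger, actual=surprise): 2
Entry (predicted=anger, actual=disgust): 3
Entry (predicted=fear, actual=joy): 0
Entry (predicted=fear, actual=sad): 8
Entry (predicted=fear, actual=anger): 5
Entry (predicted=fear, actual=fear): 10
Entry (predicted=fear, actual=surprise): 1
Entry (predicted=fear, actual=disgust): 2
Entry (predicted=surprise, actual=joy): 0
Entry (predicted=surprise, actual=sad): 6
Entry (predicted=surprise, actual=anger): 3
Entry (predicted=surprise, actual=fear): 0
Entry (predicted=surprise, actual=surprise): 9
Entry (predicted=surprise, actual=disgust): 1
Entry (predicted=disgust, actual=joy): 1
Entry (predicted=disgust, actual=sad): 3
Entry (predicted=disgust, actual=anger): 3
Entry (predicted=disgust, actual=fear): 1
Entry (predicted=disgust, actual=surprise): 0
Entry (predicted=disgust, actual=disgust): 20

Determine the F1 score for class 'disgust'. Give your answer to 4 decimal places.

Treat 'disgust' as positive and all other classes as negative.
F1 score = 2·TP/(2·TP+FP+FN).
disgust: TP=20, FP=1+3+3+1+0=8, FN=1+2+3+2+1=9 → 40/57 = 0.70175

0.7018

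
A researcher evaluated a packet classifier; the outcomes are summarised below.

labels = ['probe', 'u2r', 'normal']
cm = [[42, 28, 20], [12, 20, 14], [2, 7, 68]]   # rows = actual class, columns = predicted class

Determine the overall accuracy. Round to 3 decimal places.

Accuracy = trace / total = (42+20+68=130) / 213 = 130/213 = 0.610

0.610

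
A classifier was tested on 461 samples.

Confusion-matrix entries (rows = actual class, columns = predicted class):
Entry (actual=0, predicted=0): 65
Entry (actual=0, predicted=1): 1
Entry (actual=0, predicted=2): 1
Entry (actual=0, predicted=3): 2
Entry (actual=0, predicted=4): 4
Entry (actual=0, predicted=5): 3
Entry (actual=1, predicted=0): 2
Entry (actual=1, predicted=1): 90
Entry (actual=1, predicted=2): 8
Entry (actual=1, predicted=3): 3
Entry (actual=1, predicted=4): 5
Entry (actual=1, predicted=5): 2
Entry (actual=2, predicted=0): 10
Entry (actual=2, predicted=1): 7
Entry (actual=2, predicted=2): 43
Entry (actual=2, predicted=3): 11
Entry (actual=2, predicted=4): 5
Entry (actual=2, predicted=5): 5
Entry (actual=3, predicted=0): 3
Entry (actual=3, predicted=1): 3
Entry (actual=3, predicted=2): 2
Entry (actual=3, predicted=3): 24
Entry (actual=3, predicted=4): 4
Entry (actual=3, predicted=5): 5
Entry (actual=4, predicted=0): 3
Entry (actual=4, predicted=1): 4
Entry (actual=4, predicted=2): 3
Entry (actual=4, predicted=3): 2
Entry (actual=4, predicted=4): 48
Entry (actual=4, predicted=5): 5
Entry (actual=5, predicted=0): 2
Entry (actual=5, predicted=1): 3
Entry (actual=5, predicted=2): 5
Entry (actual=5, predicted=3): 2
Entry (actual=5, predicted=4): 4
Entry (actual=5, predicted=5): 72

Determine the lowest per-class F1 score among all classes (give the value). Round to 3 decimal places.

0.565

Per-class F1 score (2·TP/(2·TP+FP+FN)):
  0: TP=65, FP=2+10+3+3+2=20, FN=1+1+2+4+3=11 → 130/161 = 0.8075
  1: TP=90, FP=1+7+3+4+3=18, FN=2+8+3+5+2=20 → 180/218 = 0.8257
  2: TP=43, FP=1+8+2+3+5=19, FN=10+7+11+5+5=38 → 86/143 = 0.6014
  3: TP=24, FP=2+3+11+2+2=20, FN=3+3+2+4+5=17 → 48/85 = 0.5647
  4: TP=48, FP=4+5+5+4+4=22, FN=3+4+3+2+5=17 → 96/135 = 0.7111
  5: TP=72, FP=3+2+5+5+5=20, FN=2+3+5+2+4=16 → 144/180 = 0.8000
Lowest is class '3' with F1 score = 0.565.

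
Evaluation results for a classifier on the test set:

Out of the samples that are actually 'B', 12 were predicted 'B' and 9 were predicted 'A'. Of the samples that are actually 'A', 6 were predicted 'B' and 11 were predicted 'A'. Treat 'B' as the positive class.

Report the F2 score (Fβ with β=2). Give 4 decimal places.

0.5882

Fβ = (1+β²)·TP / ((1+β²)·TP + β²·FN + FP), with β²=4
= 5·12 / (5·12 + 4·9 + 6) = 0.5882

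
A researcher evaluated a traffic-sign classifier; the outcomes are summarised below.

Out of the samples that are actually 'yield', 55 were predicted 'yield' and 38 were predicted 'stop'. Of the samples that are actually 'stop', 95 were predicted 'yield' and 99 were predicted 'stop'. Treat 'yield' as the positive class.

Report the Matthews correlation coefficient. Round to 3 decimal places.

0.095

MCC = (TP·TN − FP·FN) / √((TP+FP)(TP+FN)(TN+FP)(TN+FN))
Numerator = 55·99 − 95·38 = 1835
Denominator = √(150·93·194·137) = √370763100 = 19255.2097
MCC = 1835 / 19255.2097 = 0.095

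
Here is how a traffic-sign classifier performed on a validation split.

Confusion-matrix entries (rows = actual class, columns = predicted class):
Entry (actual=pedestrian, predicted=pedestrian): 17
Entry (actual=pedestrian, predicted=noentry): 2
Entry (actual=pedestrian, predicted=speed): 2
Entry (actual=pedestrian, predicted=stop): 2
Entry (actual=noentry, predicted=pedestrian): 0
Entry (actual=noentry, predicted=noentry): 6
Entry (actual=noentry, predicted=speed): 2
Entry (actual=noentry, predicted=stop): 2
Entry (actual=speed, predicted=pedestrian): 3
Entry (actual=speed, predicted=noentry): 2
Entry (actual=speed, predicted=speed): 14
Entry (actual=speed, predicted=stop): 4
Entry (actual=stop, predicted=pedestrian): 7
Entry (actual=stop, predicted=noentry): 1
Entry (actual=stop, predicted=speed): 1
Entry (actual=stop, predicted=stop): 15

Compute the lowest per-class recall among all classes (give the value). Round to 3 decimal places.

Per-class recall (TP/(TP+FN)):
  pedestrian: TP=17, FN=2+2+2=6 → 17/23 = 0.7391
  noentry: TP=6, FN=0+2+2=4 → 6/10 = 0.6000
  speed: TP=14, FN=3+2+4=9 → 14/23 = 0.6087
  stop: TP=15, FN=7+1+1=9 → 15/24 = 0.6250
Lowest is class 'noentry' with recall = 0.600.

0.600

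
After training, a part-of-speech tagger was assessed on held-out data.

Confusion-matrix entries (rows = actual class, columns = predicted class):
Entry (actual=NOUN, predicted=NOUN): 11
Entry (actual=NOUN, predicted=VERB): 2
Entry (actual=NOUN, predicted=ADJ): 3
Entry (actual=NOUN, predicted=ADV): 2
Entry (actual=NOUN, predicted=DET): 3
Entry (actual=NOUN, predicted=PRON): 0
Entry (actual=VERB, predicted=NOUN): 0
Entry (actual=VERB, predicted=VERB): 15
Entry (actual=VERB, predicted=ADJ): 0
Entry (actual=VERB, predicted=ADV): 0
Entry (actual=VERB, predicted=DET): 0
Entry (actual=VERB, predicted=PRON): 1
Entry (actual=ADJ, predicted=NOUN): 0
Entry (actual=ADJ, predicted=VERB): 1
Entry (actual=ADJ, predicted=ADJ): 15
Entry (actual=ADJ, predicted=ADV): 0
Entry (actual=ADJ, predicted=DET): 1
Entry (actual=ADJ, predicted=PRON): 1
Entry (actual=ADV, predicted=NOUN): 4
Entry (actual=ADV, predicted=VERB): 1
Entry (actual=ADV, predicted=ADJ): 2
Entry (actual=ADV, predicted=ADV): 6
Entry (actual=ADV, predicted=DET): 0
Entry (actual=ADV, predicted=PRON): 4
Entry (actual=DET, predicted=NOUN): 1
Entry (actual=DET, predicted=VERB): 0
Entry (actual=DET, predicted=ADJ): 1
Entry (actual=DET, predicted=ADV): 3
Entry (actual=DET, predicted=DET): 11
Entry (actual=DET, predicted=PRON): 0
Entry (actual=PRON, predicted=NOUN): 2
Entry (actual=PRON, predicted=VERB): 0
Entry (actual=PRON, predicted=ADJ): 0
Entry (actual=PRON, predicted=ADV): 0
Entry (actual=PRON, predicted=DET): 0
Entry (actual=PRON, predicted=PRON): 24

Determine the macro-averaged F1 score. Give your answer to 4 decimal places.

Per-class F1 score (2·TP/(2·TP+FP+FN)):
  NOUN: TP=11, FP=0+0+4+1+2=7, FN=2+3+2+3+0=10 → 22/39 = 0.56410
  VERB: TP=15, FP=2+1+1+0+0=4, FN=0+0+0+0+1=1 → 30/35 = 0.85714
  ADJ: TP=15, FP=3+0+2+1+0=6, FN=0+1+0+1+1=3 → 30/39 = 0.76923
  ADV: TP=6, FP=2+0+0+3+0=5, FN=4+1+2+0+4=11 → 12/28 = 0.42857
  DET: TP=11, FP=3+0+1+0+0=4, FN=1+0+1+3+0=5 → 22/31 = 0.70968
  PRON: TP=24, FP=0+1+1+4+0=6, FN=2+0+0+0+0=2 → 48/56 = 0.85714
Macro-F1 score = mean = (0.56410 + 0.85714 + 0.76923 + 0.42857 + 0.70968 + 0.85714) / 6 = 0.6976

0.6976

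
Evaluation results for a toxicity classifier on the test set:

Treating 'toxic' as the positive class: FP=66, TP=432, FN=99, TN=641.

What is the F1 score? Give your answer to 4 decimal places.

0.8397

Precision = TP/(TP+FP) = 432/498 = 0.8675
Recall = TP/(TP+FN) = 432/531 = 0.8136
F1 = 2·TP/(2·TP+FP+FN) = 864/1029 = 0.8397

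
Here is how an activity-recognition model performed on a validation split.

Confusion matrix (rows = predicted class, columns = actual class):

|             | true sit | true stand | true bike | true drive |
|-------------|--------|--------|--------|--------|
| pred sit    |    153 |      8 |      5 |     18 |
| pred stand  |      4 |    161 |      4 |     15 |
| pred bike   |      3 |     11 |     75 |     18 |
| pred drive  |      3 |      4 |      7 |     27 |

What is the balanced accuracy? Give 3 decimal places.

0.746

Balanced accuracy = mean of per-class recall.
  sit: recall = 153/163 = 0.9387
  stand: recall = 161/184 = 0.8750
  bike: recall = 75/91 = 0.8242
  drive: recall = 27/78 = 0.3462
Mean = (0.9387 + 0.8750 + 0.8242 + 0.3462) / 4 = 0.746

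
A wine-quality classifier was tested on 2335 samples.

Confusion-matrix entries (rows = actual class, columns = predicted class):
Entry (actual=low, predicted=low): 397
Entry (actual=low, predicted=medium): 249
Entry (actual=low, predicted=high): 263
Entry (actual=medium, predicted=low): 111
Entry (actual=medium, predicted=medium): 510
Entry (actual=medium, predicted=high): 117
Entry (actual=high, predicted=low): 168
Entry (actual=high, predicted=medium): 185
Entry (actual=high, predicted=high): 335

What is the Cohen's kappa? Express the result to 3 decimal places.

0.301

Observed agreement pₒ = trace/N = 1242/2335 = 0.5319
Expected agreement pₑ = Σ (rowᵢ·colᵢ)/N² = (909·676 + 738·944 + 688·715)/2335² = 0.3307
κ = (pₒ − pₑ)/(1 − pₑ) = (0.5319 − 0.3307)/(1 − 0.3307) = 0.301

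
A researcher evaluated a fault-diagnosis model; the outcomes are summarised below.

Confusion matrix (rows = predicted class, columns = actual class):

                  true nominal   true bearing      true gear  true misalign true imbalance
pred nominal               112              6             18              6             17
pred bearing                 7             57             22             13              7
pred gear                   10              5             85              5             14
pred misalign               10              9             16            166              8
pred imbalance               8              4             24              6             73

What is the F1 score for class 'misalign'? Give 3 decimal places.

0.820

One-vs-rest for 'misalign': TP = diagonal; FP = other classes predicted 'misalign'; FN = 'misalign' predicted as other.
F1 score = 2·TP/(2·TP+FP+FN).
misalign: TP=166, FP=10+9+16+8=43, FN=6+13+5+6=30 → 332/405 = 0.8198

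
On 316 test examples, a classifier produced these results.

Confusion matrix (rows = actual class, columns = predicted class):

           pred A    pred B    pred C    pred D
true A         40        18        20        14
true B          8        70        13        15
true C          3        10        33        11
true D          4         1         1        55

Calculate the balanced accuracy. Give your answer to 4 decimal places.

0.6439

Balanced accuracy = mean of per-class recall.
  A: recall = 40/92 = 0.43478
  B: recall = 70/106 = 0.66038
  C: recall = 33/57 = 0.57895
  D: recall = 55/61 = 0.90164
Mean = (0.43478 + 0.66038 + 0.57895 + 0.90164) / 4 = 0.6439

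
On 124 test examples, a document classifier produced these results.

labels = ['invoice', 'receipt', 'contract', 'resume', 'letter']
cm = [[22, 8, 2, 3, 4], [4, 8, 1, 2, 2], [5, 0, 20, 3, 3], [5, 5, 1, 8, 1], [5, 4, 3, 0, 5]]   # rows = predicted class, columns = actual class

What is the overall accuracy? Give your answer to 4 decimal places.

0.5081

Accuracy = trace / total = (22+8+20+8+5=63) / 124 = 63/124 = 0.5081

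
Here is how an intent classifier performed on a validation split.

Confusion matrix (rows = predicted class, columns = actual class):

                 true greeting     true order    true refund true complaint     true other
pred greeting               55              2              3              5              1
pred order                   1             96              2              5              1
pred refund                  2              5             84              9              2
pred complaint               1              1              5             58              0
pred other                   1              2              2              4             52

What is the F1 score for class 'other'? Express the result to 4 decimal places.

0.8889

Treat 'other' as positive and all other classes as negative.
F1 score = 2·TP/(2·TP+FP+FN).
other: TP=52, FP=1+2+2+4=9, FN=1+1+2+0=4 → 104/117 = 0.88889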